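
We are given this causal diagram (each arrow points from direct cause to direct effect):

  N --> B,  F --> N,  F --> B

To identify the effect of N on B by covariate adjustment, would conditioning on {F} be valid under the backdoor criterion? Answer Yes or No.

Yes

Backdoor paths from N to B (paths whose first edge points into N):
  P1: N <- F -> B
Condition 1 (no descendant of N in the set): holds — descendants of N are {B}; none are in {F}.
Condition 2 (every backdoor path blocked by {F}):
  P1: blocked at fork node F ∈ conditioning set.
{F} satisfies the backdoor criterion.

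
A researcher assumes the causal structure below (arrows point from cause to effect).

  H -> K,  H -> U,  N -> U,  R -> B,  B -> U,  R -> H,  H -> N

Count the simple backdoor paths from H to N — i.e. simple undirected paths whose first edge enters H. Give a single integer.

1

A backdoor path from H to N is any simple undirected path whose first edge points into H (i.e. leaves H via a parent).
Parents of H: {R}.
Enumerating:
  P1: H <- R -> B -> U <- N
That exhausts the simple backdoor paths. Count: 1.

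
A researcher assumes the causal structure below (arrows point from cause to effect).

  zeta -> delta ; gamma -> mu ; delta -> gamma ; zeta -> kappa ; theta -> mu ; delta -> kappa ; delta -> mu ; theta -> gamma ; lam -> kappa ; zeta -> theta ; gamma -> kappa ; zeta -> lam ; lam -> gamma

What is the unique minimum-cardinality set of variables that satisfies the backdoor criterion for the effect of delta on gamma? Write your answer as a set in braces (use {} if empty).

{zeta}

Variables eligible for adjustment (non-descendants of delta, excluding delta and gamma): {lam, theta, zeta}.
Backdoor paths from delta to gamma:
  P1: delta <- zeta -> theta -> gamma
  P2: delta <- zeta -> theta -> mu <- gamma
  P3: delta <- zeta -> lam -> gamma
  P4: delta <- zeta -> lam -> kappa <- gamma
  P5: delta <- zeta -> kappa <- lam -> gamma
  P6: delta <- zeta -> kappa <- gamma
The empty set is not sufficient: P1 (delta <- zeta -> theta -> gamma) has no collider blocking it and no conditioned non-collider, so it is open.
Try {zeta}:
  P1: blocked at fork node zeta ∈ conditioning set.
  P2: blocked at fork node zeta ∈ conditioning set.
  P3: blocked at fork node zeta ∈ conditioning set.
  P4: blocked at fork node zeta ∈ conditioning set.
  P5: blocked at fork node zeta ∈ conditioning set.
  P6: blocked at fork node zeta ∈ conditioning set.
{zeta} contains no descendant of delta and blocks every backdoor path.
No other singleton works — e.g. {theta} leaves P3 open — so {zeta} is the unique smallest valid adjustment set.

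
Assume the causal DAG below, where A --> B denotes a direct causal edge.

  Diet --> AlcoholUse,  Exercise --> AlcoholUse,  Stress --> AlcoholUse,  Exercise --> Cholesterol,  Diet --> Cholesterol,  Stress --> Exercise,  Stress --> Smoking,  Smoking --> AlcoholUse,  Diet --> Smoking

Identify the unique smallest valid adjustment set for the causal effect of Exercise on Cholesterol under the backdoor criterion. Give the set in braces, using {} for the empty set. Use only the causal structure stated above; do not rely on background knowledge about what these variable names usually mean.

Variables eligible for adjustment (non-descendants of Exercise, excluding Exercise and Cholesterol): {Diet, Smoking, Stress}.
Backdoor paths from Exercise to Cholesterol:
  P1: Exercise <- Stress -> Smoking <- Diet -> Cholesterol
  P2: Exercise <- Stress -> Smoking -> AlcoholUse <- Diet -> Cholesterol
  P3: Exercise <- Stress -> AlcoholUse <- Diet -> Cholesterol
  P4: Exercise <- Stress -> AlcoholUse <- Smoking <- Diet -> Cholesterol
Each backdoor path contains an unconditioned collider, so every path is already blocked with the empty conditioning set:
  P1: blocked at collider Smoking (neither it nor any descendant is in the conditioning set).
  P2: blocked at collider AlcoholUse (neither it nor any descendant is in the conditioning set).
  P3: blocked at collider AlcoholUse (neither it nor any descendant is in the conditioning set).
  P4: blocked at collider AlcoholUse (neither it nor any descendant is in the conditioning set).
The empty set is therefore the unique smallest valid set.

{}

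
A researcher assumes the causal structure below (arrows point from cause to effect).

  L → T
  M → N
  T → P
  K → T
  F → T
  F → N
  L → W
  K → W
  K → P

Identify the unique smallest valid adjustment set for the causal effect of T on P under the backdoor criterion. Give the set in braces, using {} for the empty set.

{K}

Variables eligible for adjustment (non-descendants of T, excluding T and P): {F, K, L, M, N, W}.
Backdoor paths from T to P:
  P1: T <- L -> W <- K -> P
  P2: T <- K -> P
The empty set is not sufficient: P2 (T <- K -> P) has no collider blocking it and no conditioned non-collider, so it is open.
Try {K}:
  P1: blocked at collider W (neither it nor any descendant is in the conditioning set).
  P2: blocked at fork node K ∈ conditioning set.
{K} contains no descendant of T and blocks every backdoor path.
No other singleton works — e.g. {F} leaves P2 open — so {K} is the unique smallest valid adjustment set.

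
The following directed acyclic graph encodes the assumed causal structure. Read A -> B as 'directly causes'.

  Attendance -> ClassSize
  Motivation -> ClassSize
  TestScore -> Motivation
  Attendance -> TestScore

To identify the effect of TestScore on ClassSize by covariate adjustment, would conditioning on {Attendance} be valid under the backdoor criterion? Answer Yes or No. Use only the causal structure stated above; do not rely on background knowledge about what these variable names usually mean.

Backdoor paths from TestScore to ClassSize (paths whose first edge points into TestScore):
  P1: TestScore <- Attendance -> ClassSize
Condition 1 (no descendant of TestScore in the set): holds — descendants of TestScore are {ClassSize, Motivation}; none are in {Attendance}.
Condition 2 (every backdoor path blocked by {Attendance}):
  P1: blocked at fork node Attendance ∈ conditioning set.
{Attendance} satisfies the backdoor criterion.

Yes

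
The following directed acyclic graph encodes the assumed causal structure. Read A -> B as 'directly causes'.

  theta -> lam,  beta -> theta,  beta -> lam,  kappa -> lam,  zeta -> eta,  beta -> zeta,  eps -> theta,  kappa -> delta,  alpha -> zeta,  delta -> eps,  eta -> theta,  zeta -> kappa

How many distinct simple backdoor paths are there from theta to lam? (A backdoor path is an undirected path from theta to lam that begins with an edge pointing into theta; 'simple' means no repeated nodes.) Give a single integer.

6

A backdoor path from theta to lam is any simple undirected path whose first edge points into theta (i.e. leaves theta via a parent).
Parents of theta: {beta, eps, eta}.
Enumerating:
  P1: theta <- beta -> zeta -> kappa -> lam
  P2: theta <- beta -> lam
  P3: theta <- eta <- zeta <- beta -> lam
  P4: theta <- eta <- zeta -> kappa -> lam
  P5: theta <- eps <- delta <- kappa <- zeta <- beta -> lam
  P6: theta <- eps <- delta <- kappa -> lam
That exhausts the simple backdoor paths. Count: 6.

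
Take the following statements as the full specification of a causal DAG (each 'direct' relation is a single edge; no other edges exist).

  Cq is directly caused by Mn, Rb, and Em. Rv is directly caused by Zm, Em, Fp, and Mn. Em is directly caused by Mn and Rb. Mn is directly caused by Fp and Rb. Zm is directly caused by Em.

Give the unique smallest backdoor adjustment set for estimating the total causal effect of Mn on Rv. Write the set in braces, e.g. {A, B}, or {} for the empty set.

Variables eligible for adjustment (non-descendants of Mn, excluding Mn and Rv): {Fp, Rb}.
Backdoor paths from Mn to Rv:
  P1: Mn <- Fp -> Rv
  P2: Mn <- Rb -> Em -> Zm -> Rv
  P3: Mn <- Rb -> Em -> Rv
  P4: Mn <- Rb -> Cq <- Em -> Zm -> Rv
  P5: Mn <- Rb -> Cq <- Em -> Rv
The empty set is not sufficient: P1 (Mn <- Fp -> Rv) has no collider blocking it and no conditioned non-collider, so it is open.
Try {Fp, Rb}:
  P1: blocked at fork node Fp ∈ conditioning set.
  P2: blocked at fork node Rb ∈ conditioning set.
  P3: blocked at fork node Rb ∈ conditioning set.
  P4: blocked at fork node Rb ∈ conditioning set.
  P5: blocked at fork node Rb ∈ conditioning set.
{Fp, Rb} contains no descendant of Mn and blocks every backdoor path.
Every element of {Fp, Rb} is needed (dropping Fp leaves P1 open; dropping Rb leaves P2 open), so no proper subset is valid.
Among all size-2 subsets of the eligible variables, only {Fp, Rb} blocks every backdoor path, so it is the unique smallest valid adjustment set.

{Fp, Rb}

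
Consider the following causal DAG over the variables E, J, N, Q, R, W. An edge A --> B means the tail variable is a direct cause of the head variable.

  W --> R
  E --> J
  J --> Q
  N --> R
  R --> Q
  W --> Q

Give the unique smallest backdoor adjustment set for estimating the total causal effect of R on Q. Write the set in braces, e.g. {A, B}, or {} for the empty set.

{W}

Variables eligible for adjustment (non-descendants of R, excluding R and Q): {E, J, N, W}.
Backdoor paths from R to Q:
  P1: R <- W -> Q
The empty set is not sufficient: P1 (R <- W -> Q) has no collider blocking it and no conditioned non-collider, so it is open.
Try {W}:
  P1: blocked at fork node W ∈ conditioning set.
{W} contains no descendant of R and blocks every backdoor path.
No other singleton works — e.g. {N} leaves P1 open — so {W} is the unique smallest valid adjustment set.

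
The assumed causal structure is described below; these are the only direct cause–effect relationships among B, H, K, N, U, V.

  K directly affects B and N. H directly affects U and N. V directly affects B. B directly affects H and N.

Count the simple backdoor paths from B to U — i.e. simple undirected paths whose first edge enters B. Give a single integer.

A backdoor path from B to U is any simple undirected path whose first edge points into B (i.e. leaves B via a parent).
Parents of B: {K, V}.
Enumerating:
  P1: B <- K -> N <- H -> U
That exhausts the simple backdoor paths. Count: 1.

1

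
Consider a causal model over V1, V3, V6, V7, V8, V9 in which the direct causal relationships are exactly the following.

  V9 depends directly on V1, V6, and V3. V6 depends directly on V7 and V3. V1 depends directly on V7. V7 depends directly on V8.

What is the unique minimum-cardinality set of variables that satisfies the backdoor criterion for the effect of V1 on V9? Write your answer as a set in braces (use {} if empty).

{V7}

Variables eligible for adjustment (non-descendants of V1, excluding V1 and V9): {V3, V6, V7, V8}.
Backdoor paths from V1 to V9:
  P1: V1 <- V7 -> V6 <- V3 -> V9
  P2: V1 <- V7 -> V6 -> V9
The empty set is not sufficient: P2 (V1 <- V7 -> V6 -> V9) has no collider blocking it and no conditioned non-collider, so it is open.
Try {V7}:
  P1: blocked at fork node V7 ∈ conditioning set.
  P2: blocked at fork node V7 ∈ conditioning set.
{V7} contains no descendant of V1 and blocks every backdoor path.
No other singleton works — e.g. {V3} leaves P2 open — so {V7} is the unique smallest valid adjustment set.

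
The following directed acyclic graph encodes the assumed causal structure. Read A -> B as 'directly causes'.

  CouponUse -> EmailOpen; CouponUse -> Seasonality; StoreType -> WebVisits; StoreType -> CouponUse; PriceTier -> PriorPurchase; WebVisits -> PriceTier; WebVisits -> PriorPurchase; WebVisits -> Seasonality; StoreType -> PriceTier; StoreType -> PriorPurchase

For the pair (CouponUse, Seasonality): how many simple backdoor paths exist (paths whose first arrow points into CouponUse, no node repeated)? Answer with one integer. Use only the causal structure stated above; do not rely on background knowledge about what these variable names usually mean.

5

A backdoor path from CouponUse to Seasonality is any simple undirected path whose first edge points into CouponUse (i.e. leaves CouponUse via a parent).
Parents of CouponUse: {StoreType}.
Enumerating:
  P1: CouponUse <- StoreType -> WebVisits -> Seasonality
  P2: CouponUse <- StoreType -> PriceTier <- WebVisits -> Seasonality
  P3: CouponUse <- StoreType -> PriceTier -> PriorPurchase <- WebVisits -> Seasonality
  P4: CouponUse <- StoreType -> PriorPurchase <- WebVisits -> Seasonality
  P5: CouponUse <- StoreType -> PriorPurchase <- PriceTier <- WebVisits -> Seasonality
That exhausts the simple backdoor paths. Count: 5.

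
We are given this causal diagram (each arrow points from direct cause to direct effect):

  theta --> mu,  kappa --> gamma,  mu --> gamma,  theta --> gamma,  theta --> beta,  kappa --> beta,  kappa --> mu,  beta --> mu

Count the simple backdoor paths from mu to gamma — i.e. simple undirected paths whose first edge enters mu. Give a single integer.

A backdoor path from mu to gamma is any simple undirected path whose first edge points into mu (i.e. leaves mu via a parent).
Parents of mu: {beta, kappa, theta}.
Enumerating:
  P1: mu <- kappa -> beta <- theta -> gamma
  P2: mu <- kappa -> gamma
  P3: mu <- theta -> beta <- kappa -> gamma
  P4: mu <- theta -> gamma
  P5: mu <- beta <- kappa -> gamma
  P6: mu <- beta <- theta -> gamma
That exhausts the simple backdoor paths. Count: 6.

6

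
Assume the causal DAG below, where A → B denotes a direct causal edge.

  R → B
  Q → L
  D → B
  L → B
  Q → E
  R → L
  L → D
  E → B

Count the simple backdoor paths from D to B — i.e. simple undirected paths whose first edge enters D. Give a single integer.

3

A backdoor path from D to B is any simple undirected path whose first edge points into D (i.e. leaves D via a parent).
Parents of D: {L}.
Enumerating:
  P1: D <- L <- Q -> E -> B
  P2: D <- L <- R -> B
  P3: D <- L -> B
That exhausts the simple backdoor paths. Count: 3.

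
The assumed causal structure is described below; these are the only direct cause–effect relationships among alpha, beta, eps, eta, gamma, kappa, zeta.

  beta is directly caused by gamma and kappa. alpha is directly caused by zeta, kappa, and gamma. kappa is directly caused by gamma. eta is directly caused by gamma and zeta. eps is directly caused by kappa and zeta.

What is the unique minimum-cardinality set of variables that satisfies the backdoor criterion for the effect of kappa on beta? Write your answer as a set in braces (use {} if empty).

{gamma}

Variables eligible for adjustment (non-descendants of kappa, excluding kappa and beta): {eta, gamma, zeta}.
Backdoor paths from kappa to beta:
  P1: kappa <- gamma -> beta
The empty set is not sufficient: P1 (kappa <- gamma -> beta) has no collider blocking it and no conditioned non-collider, so it is open.
Try {gamma}:
  P1: blocked at fork node gamma ∈ conditioning set.
{gamma} contains no descendant of kappa and blocks every backdoor path.
No other singleton works — e.g. {zeta} leaves P1 open — so {gamma} is the unique smallest valid adjustment set.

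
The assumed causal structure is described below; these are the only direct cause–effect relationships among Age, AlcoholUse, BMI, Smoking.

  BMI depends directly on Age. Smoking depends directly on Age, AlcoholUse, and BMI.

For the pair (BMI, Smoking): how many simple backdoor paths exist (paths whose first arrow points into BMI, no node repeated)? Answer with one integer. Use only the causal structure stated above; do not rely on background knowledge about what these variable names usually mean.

A backdoor path from BMI to Smoking is any simple undirected path whose first edge points into BMI (i.e. leaves BMI via a parent).
Parents of BMI: {Age}.
Enumerating:
  P1: BMI <- Age -> Smoking
That exhausts the simple backdoor paths. Count: 1.

1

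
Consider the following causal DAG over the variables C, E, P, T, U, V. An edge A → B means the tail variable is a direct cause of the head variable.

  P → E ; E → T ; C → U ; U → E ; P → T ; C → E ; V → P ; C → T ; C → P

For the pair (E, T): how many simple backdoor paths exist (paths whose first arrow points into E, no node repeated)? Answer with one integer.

A backdoor path from E to T is any simple undirected path whose first edge points into E (i.e. leaves E via a parent).
Parents of E: {C, P, U}.
Enumerating:
  P1: E <- C -> P -> T
  P2: E <- C -> T
  P3: E <- U <- C -> P -> T
  P4: E <- U <- C -> T
  P5: E <- P <- C -> T
  P6: E <- P -> T
That exhausts the simple backdoor paths. Count: 6.

6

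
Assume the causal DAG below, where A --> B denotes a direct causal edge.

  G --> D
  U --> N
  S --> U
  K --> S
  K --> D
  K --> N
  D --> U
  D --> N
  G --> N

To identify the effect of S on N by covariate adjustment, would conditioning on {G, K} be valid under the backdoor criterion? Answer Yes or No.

Yes

Backdoor paths from S to N (paths whose first edge points into S):
  P1: S <- K -> D <- G -> N
  P2: S <- K -> D -> U -> N
  P3: S <- K -> D -> N
  P4: S <- K -> N
Condition 1 (no descendant of S in the set): holds — descendants of S are {N, U}; none are in {G, K}.
Condition 2 (every backdoor path blocked by {G, K}):
  P1: blocked at fork node K ∈ conditioning set.
  P2: blocked at fork node K ∈ conditioning set.
  P3: blocked at fork node K ∈ conditioning set.
  P4: blocked at fork node K ∈ conditioning set.
{G, K} satisfies the backdoor criterion.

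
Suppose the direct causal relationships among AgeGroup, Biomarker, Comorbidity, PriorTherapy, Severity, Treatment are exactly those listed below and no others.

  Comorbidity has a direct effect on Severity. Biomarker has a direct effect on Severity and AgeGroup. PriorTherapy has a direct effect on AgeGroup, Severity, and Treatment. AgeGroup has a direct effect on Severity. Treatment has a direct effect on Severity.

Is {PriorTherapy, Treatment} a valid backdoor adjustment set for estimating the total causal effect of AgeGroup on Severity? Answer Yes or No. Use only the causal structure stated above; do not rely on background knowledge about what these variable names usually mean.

Backdoor paths from AgeGroup to Severity (paths whose first edge points into AgeGroup):
  P1: AgeGroup <- PriorTherapy -> Treatment -> Severity
  P2: AgeGroup <- PriorTherapy -> Severity
  P3: AgeGroup <- Biomarker -> Severity
Condition 1 (no descendant of AgeGroup in the set): holds — descendants of AgeGroup are {Severity}; none are in {PriorTherapy, Treatment}.
Condition 2 (every backdoor path blocked by {PriorTherapy, Treatment}):
  P1: blocked at fork node PriorTherapy ∈ conditioning set.
  P2: blocked at fork node PriorTherapy ∈ conditioning set.
  P3: open — no interior node is in the conditioning set.
{PriorTherapy, Treatment} does not satisfy the backdoor criterion.

No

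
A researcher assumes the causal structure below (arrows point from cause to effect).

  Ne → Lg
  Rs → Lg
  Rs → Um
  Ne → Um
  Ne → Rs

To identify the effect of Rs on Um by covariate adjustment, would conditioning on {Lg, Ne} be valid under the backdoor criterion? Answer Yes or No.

No

Backdoor paths from Rs to Um (paths whose first edge points into Rs):
  P1: Rs <- Ne -> Um
Condition 1 (no descendant of Rs in the set): FAILS — Lg is a descendant of Rs.
Condition 2 (every backdoor path blocked by {Lg, Ne}):
  P1: blocked at fork node Ne ∈ conditioning set.
{Lg, Ne} does not satisfy the backdoor criterion.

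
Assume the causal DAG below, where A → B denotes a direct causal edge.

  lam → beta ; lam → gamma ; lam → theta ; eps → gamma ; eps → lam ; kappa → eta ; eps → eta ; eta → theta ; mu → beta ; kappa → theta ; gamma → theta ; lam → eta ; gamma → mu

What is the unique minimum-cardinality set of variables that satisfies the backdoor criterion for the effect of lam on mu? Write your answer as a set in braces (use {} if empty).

Variables eligible for adjustment (non-descendants of lam, excluding lam and mu): {eps, kappa}.
Backdoor paths from lam to mu:
  P1: lam <- eps -> gamma -> mu
  P2: lam <- eps -> eta <- kappa -> theta <- gamma -> mu
  P3: lam <- eps -> eta -> theta <- gamma -> mu
The empty set is not sufficient: P1 (lam <- eps -> gamma -> mu) has no collider blocking it and no conditioned non-collider, so it is open.
Try {eps}:
  P1: blocked at fork node eps ∈ conditioning set.
  P2: blocked at fork node eps ∈ conditioning set.
  P3: blocked at fork node eps ∈ conditioning set.
{eps} contains no descendant of lam and blocks every backdoor path.
No other singleton works — e.g. {kappa} leaves P1 open — so {eps} is the unique smallest valid adjustment set.

{eps}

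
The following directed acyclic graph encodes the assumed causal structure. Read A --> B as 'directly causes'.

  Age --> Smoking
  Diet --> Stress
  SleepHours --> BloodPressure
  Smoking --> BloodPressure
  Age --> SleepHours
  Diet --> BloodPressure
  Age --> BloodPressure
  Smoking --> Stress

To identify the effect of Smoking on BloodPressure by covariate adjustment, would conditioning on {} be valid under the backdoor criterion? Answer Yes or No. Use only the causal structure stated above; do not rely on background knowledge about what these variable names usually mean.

Backdoor paths from Smoking to BloodPressure (paths whose first edge points into Smoking):
  P1: Smoking <- Age -> SleepHours -> BloodPressure
  P2: Smoking <- Age -> BloodPressure
Condition 1 (no descendant of Smoking in the set): holds — descendants of Smoking are {BloodPressure, Stress}; none are in {}.
Condition 2 (every backdoor path blocked by {}):
  P1: open — no interior node is in the conditioning set.
  P2: open — no interior node is in the conditioning set.
{} does not satisfy the backdoor criterion.

No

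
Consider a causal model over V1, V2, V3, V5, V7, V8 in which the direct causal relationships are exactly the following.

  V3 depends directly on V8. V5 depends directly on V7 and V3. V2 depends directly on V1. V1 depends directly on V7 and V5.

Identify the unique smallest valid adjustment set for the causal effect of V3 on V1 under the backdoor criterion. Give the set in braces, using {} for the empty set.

Variables eligible for adjustment (non-descendants of V3, excluding V3 and V1): {V7, V8}.
Backdoor paths from V3 to V1:
  (none)
With no backdoor paths the empty set already satisfies the criterion, and it is trivially minimal.

{}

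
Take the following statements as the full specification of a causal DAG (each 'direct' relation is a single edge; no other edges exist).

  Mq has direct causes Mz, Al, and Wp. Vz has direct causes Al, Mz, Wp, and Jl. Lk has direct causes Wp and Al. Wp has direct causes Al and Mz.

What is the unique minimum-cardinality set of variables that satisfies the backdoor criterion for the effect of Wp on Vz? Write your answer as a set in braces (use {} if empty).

{Al, Mz}

Variables eligible for adjustment (non-descendants of Wp, excluding Wp and Vz): {Al, Jl, Mz}.
Backdoor paths from Wp to Vz:
  P1: Wp <- Mz -> Mq <- Al -> Vz
  P2: Wp <- Mz -> Vz
  P3: Wp <- Al -> Mq <- Mz -> Vz
  P4: Wp <- Al -> Vz
The empty set is not sufficient: P2 (Wp <- Mz -> Vz) has no collider blocking it and no conditioned non-collider, so it is open.
Try {Al, Mz}:
  P1: blocked at fork node Mz ∈ conditioning set.
  P2: blocked at fork node Mz ∈ conditioning set.
  P3: blocked at fork node Al ∈ conditioning set.
  P4: blocked at fork node Al ∈ conditioning set.
{Al, Mz} contains no descendant of Wp and blocks every backdoor path.
Every element of {Al, Mz} is needed (dropping Al leaves P4 open; dropping Mz leaves P2 open), so no proper subset is valid.
Among all size-2 subsets of the eligible variables, only {Al, Mz} blocks every backdoor path, so it is the unique smallest valid adjustment set.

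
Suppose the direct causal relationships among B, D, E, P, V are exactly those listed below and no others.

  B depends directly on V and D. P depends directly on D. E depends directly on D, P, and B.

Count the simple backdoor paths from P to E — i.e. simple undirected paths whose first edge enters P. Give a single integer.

A backdoor path from P to E is any simple undirected path whose first edge points into P (i.e. leaves P via a parent).
Parents of P: {D}.
Enumerating:
  P1: P <- D -> B -> E
  P2: P <- D -> E
That exhausts the simple backdoor paths. Count: 2.

2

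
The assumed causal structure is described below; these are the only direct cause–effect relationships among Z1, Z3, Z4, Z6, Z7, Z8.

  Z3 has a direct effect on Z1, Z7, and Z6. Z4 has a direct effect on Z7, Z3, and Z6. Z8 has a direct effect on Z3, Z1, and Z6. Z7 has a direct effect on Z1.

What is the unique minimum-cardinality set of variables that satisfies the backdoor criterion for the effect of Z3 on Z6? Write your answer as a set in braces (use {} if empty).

Variables eligible for adjustment (non-descendants of Z3, excluding Z3 and Z6): {Z4, Z8}.
Backdoor paths from Z3 to Z6:
  P1: Z3 <- Z8 -> Z1 <- Z7 <- Z4 -> Z6
  P2: Z3 <- Z8 -> Z6
  P3: Z3 <- Z4 -> Z7 -> Z1 <- Z8 -> Z6
  P4: Z3 <- Z4 -> Z6
The empty set is not sufficient: P2 (Z3 <- Z8 -> Z6) has no collider blocking it and no conditioned non-collider, so it is open.
Try {Z4, Z8}:
  P1: blocked at fork node Z8 ∈ conditioning set.
  P2: blocked at fork node Z8 ∈ conditioning set.
  P3: blocked at fork node Z4 ∈ conditioning set.
  P4: blocked at fork node Z4 ∈ conditioning set.
{Z4, Z8} contains no descendant of Z3 and blocks every backdoor path.
Every element of {Z4, Z8} is needed (dropping Z4 leaves P4 open; dropping Z8 leaves P2 open), so no proper subset is valid.
Among all size-2 subsets of the eligible variables, only {Z4, Z8} blocks every backdoor path, so it is the unique smallest valid adjustment set.

{Z4, Z8}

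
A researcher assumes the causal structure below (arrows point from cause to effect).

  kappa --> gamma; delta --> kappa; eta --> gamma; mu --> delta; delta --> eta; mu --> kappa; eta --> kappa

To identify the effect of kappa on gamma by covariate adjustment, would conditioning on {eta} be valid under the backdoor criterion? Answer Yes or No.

Backdoor paths from kappa to gamma (paths whose first edge points into kappa):
  P1: kappa <- mu -> delta -> eta -> gamma
  P2: kappa <- delta -> eta -> gamma
  P3: kappa <- eta -> gamma
Condition 1 (no descendant of kappa in the set): holds — descendants of kappa are {gamma}; none are in {eta}.
Condition 2 (every backdoor path blocked by {eta}):
  P1: blocked at chain node eta ∈ conditioning set.
  P2: blocked at chain node eta ∈ conditioning set.
  P3: blocked at fork node eta ∈ conditioning set.
{eta} satisfies the backdoor criterion.

Yes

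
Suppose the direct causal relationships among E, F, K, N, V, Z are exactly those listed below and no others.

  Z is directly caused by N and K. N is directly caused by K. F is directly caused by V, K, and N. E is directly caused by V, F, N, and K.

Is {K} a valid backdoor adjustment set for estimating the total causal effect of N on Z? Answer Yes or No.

Yes

Backdoor paths from N to Z (paths whose first edge points into N):
  P1: N <- K -> Z
Condition 1 (no descendant of N in the set): holds — descendants of N are {E, F, Z}; none are in {K}.
Condition 2 (every backdoor path blocked by {K}):
  P1: blocked at fork node K ∈ conditioning set.
{K} satisfies the backdoor criterion.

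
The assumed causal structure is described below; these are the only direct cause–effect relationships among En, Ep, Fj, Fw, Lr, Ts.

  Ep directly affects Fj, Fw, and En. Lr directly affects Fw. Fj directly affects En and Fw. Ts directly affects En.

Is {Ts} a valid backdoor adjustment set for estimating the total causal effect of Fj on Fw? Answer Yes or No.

Backdoor paths from Fj to Fw (paths whose first edge points into Fj):
  P1: Fj <- Ep -> Fw
Condition 1 (no descendant of Fj in the set): holds — descendants of Fj are {En, Fw}; none are in {Ts}.
Condition 2 (every backdoor path blocked by {Ts}):
  P1: open — no interior node is in the conditioning set.
{Ts} does not satisfy the backdoor criterion.

No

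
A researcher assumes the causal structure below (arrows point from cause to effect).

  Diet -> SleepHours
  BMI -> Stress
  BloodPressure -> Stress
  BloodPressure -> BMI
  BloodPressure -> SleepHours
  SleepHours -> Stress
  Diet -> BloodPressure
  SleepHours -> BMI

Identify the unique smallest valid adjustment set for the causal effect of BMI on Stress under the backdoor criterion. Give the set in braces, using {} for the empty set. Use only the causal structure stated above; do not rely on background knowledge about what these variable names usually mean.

Variables eligible for adjustment (non-descendants of BMI, excluding BMI and Stress): {BloodPressure, Diet, SleepHours}.
Backdoor paths from BMI to Stress:
  P1: BMI <- BloodPressure <- Diet -> SleepHours -> Stress
  P2: BMI <- BloodPressure -> SleepHours -> Stress
  P3: BMI <- BloodPressure -> Stress
  P4: BMI <- SleepHours <- Diet -> BloodPressure -> Stress
  P5: BMI <- SleepHours <- BloodPressure -> Stress
  P6: BMI <- SleepHours -> Stress
The empty set is not sufficient: P1 (BMI <- BloodPressure <- Diet -> SleepHours -> Stress) has no collider blocking it and no conditioned non-collider, so it is open.
Try {BloodPressure, SleepHours}:
  P1: blocked at chain node BloodPressure ∈ conditioning set.
  P2: blocked at fork node BloodPressure ∈ conditioning set.
  P3: blocked at fork node BloodPressure ∈ conditioning set.
  P4: blocked at chain node SleepHours ∈ conditioning set.
  P5: blocked at chain node SleepHours ∈ conditioning set.
  P6: blocked at fork node SleepHours ∈ conditioning set.
{BloodPressure, SleepHours} contains no descendant of BMI and blocks every backdoor path.
Every element of {BloodPressure, SleepHours} is needed (dropping BloodPressure leaves P3 open; dropping SleepHours leaves P6 open), so no proper subset is valid.
Among all size-2 subsets of the eligible variables, only {BloodPressure, SleepHours} blocks every backdoor path, so it is the unique smallest valid adjustment set.

{BloodPressure, SleepHours}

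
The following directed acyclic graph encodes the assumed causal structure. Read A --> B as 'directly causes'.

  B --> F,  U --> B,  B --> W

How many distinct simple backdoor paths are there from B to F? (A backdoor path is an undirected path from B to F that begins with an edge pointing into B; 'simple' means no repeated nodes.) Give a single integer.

0

A backdoor path from B to F is any simple undirected path whose first edge points into B (i.e. leaves B via a parent).
Parents of B: {U}.
No simple path from any parent of B reaches F without revisiting B, so there are no backdoor paths.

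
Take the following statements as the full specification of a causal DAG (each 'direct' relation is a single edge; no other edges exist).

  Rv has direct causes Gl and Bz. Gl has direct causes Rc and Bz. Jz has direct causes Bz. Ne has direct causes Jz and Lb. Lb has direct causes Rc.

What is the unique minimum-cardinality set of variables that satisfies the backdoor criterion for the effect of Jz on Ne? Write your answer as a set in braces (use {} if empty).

{}

Variables eligible for adjustment (non-descendants of Jz, excluding Jz and Ne): {Bz, Gl, Lb, Rc, Rv}.
Backdoor paths from Jz to Ne:
  P1: Jz <- Bz -> Gl <- Rc -> Lb -> Ne
  P2: Jz <- Bz -> Rv <- Gl <- Rc -> Lb -> Ne
Each backdoor path contains an unconditioned collider, so every path is already blocked with the empty conditioning set:
  P1: blocked at collider Gl (neither it nor any descendant is in the conditioning set).
  P2: blocked at collider Rv (neither it nor any descendant is in the conditioning set).
The empty set is therefore the unique smallest valid set.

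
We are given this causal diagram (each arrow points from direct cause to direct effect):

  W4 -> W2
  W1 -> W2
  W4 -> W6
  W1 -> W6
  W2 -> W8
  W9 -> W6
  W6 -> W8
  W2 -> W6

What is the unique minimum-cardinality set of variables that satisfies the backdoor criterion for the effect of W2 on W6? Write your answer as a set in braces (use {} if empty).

Variables eligible for adjustment (non-descendants of W2, excluding W2 and W6): {W1, W4, W9}.
Backdoor paths from W2 to W6:
  P1: W2 <- W1 -> W6
  P2: W2 <- W4 -> W6
The empty set is not sufficient: P1 (W2 <- W1 -> W6) has no collider blocking it and no conditioned non-collider, so it is open.
Try {W1, W4}:
  P1: blocked at fork node W1 ∈ conditioning set.
  P2: blocked at fork node W4 ∈ conditioning set.
{W1, W4} contains no descendant of W2 and blocks every backdoor path.
Every element of {W1, W4} is needed (dropping W1 leaves P1 open; dropping W4 leaves P2 open), so no proper subset is valid.
Among all size-2 subsets of the eligible variables, only {W1, W4} blocks every backdoor path, so it is the unique smallest valid adjustment set.

{W1, W4}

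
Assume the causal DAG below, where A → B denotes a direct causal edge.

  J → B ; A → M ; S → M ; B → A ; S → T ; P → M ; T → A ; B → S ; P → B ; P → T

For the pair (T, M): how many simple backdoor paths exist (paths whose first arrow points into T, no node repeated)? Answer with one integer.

6

A backdoor path from T to M is any simple undirected path whose first edge points into T (i.e. leaves T via a parent).
Parents of T: {P, S}.
Enumerating:
  P1: T <- P -> B -> S -> M
  P2: T <- P -> B -> A -> M
  P3: T <- P -> M
  P4: T <- S <- B <- P -> M
  P5: T <- S <- B -> A -> M
  P6: T <- S -> M
That exhausts the simple backdoor paths. Count: 6.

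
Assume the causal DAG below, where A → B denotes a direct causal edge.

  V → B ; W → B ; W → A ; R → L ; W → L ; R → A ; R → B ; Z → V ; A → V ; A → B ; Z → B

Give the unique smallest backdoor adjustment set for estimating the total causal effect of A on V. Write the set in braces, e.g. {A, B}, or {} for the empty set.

{}

Variables eligible for adjustment (non-descendants of A, excluding A and V): {L, R, W, Z}.
Backdoor paths from A to V:
  P1: A <- R -> L <- W -> B <- Z -> V
  P2: A <- R -> L <- W -> B <- V
  P3: A <- R -> B <- Z -> V
  P4: A <- R -> B <- V
  P5: A <- W -> L <- R -> B <- Z -> V
  P6: A <- W -> L <- R -> B <- V
  P7: A <- W -> B <- Z -> V
  P8: A <- W -> B <- V
Each backdoor path contains an unconditioned collider, so every path is already blocked with the empty conditioning set:
  P1: blocked at collider L (neither it nor any descendant is in the conditioning set).
  P2: blocked at collider L (neither it nor any descendant is in the conditioning set).
  P3: blocked at collider B (neither it nor any descendant is in the conditioning set).
  P4: blocked at collider B (neither it nor any descendant is in the conditioning set).
  P5: blocked at collider L (neither it nor any descendant is in the conditioning set).
  P6: blocked at collider L (neither it nor any descendant is in the conditioning set).
  P7: blocked at collider B (neither it nor any descendant is in the conditioning set).
  P8: blocked at collider B (neither it nor any descendant is in the conditioning set).
The empty set is therefore the unique smallest valid set.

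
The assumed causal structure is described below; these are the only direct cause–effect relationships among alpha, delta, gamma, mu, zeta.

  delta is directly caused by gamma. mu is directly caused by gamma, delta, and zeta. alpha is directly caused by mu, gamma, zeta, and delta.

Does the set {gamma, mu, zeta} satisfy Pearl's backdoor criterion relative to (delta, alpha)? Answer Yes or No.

Backdoor paths from delta to alpha (paths whose first edge points into delta):
  P1: delta <- gamma -> mu <- zeta -> alpha
  P2: delta <- gamma -> mu -> alpha
  P3: delta <- gamma -> alpha
Condition 1 (no descendant of delta in the set): FAILS — mu is a descendant of delta.
Condition 2 (every backdoor path blocked by {gamma, mu, zeta}):
  P1: blocked at fork node gamma ∈ conditioning set.
  P2: blocked at fork node gamma ∈ conditioning set.
  P3: blocked at fork node gamma ∈ conditioning set.
{gamma, mu, zeta} does not satisfy the backdoor criterion.

No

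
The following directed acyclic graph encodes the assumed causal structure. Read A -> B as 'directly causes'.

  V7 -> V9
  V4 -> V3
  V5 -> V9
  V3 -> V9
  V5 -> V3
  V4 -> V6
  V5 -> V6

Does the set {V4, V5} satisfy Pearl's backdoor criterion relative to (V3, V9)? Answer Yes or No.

Backdoor paths from V3 to V9 (paths whose first edge points into V3):
  P1: V3 <- V5 -> V9
  P2: V3 <- V4 -> V6 <- V5 -> V9
Condition 1 (no descendant of V3 in the set): holds — descendants of V3 are {V9}; none are in {V4, V5}.
Condition 2 (every backdoor path blocked by {V4, V5}):
  P1: blocked at fork node V5 ∈ conditioning set.
  P2: blocked at fork node V4 ∈ conditioning set.
{V4, V5} satisfies the backdoor criterion.

Yes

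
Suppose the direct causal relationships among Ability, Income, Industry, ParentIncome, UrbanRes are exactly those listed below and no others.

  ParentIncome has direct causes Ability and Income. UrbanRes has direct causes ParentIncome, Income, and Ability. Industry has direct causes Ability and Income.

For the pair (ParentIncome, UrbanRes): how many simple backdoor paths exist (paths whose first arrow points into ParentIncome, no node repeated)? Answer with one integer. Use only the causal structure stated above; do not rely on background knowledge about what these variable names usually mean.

4

A backdoor path from ParentIncome to UrbanRes is any simple undirected path whose first edge points into ParentIncome (i.e. leaves ParentIncome via a parent).
Parents of ParentIncome: {Ability, Income}.
Enumerating:
  P1: ParentIncome <- Ability -> Industry <- Income -> UrbanRes
  P2: ParentIncome <- Ability -> UrbanRes
  P3: ParentIncome <- Income -> Industry <- Ability -> UrbanRes
  P4: ParentIncome <- Income -> UrbanRes
That exhausts the simple backdoor paths. Count: 4.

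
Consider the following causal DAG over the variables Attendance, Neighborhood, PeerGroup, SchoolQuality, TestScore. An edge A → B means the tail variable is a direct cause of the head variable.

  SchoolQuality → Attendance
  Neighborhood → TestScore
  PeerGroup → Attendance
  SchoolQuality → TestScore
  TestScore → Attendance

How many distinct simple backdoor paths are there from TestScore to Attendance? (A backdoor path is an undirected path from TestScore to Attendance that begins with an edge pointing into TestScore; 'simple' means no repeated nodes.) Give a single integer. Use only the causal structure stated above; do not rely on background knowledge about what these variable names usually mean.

A backdoor path from TestScore to Attendance is any simple undirected path whose first edge points into TestScore (i.e. leaves TestScore via a parent).
Parents of TestScore: {Neighborhood, SchoolQuality}.
Enumerating:
  P1: TestScore <- SchoolQuality -> Attendance
That exhausts the simple backdoor paths. Count: 1.

1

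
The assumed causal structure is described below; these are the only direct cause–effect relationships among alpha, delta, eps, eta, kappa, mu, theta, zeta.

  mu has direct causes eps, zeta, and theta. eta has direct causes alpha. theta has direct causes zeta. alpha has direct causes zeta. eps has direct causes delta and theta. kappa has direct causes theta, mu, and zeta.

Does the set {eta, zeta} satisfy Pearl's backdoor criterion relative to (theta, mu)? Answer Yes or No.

Yes

Backdoor paths from theta to mu (paths whose first edge points into theta):
  P1: theta <- zeta -> mu
  P2: theta <- zeta -> kappa <- mu
Condition 1 (no descendant of theta in the set): holds — descendants of theta are {eps, kappa, mu}; none are in {eta, zeta}.
Condition 2 (every backdoor path blocked by {eta, zeta}):
  P1: blocked at fork node zeta ∈ conditioning set.
  P2: blocked at fork node zeta ∈ conditioning set.
{eta, zeta} satisfies the backdoor criterion.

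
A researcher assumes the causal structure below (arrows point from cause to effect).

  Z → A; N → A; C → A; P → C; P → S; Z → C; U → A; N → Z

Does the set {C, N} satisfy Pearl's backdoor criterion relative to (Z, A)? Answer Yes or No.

No

Backdoor paths from Z to A (paths whose first edge points into Z):
  P1: Z <- N -> A
Condition 1 (no descendant of Z in the set): FAILS — C is a descendant of Z.
Condition 2 (every backdoor path blocked by {C, N}):
  P1: blocked at fork node N ∈ conditioning set.
{C, N} does not satisfy the backdoor criterion.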